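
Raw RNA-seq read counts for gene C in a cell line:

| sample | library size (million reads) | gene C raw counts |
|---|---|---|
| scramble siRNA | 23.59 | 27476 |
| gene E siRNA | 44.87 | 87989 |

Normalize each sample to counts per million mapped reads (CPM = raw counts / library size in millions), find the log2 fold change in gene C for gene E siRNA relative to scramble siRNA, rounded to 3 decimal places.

CPM(scramble siRNA) = 27476 / 23.59 = 1164.7308
CPM(gene E siRNA) = 87989 / 44.87 = 1960.9762
Fold change = 1960.9762 / 1164.7308 = 1.68363
log2(1.68363) = 0.7516

0.752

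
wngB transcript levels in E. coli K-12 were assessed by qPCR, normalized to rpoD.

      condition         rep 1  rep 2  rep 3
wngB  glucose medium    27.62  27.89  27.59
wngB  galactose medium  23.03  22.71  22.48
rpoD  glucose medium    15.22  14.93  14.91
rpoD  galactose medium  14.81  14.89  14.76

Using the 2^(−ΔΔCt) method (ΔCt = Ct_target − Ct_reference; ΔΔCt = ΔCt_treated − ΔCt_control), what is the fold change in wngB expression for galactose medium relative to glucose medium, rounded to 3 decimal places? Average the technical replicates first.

Mean Ct: wngB glucose medium 27.700; wngB galactose medium 22.740; rpoD glucose medium 15.020; rpoD galactose medium 14.820
ΔCt(glucose medium) = 27.700 − 15.020 = 12.680
ΔCt(galactose medium) = 22.740 − 14.820 = 7.920
ΔΔCt = 7.920 − 12.680 = -4.760
Fold change = 2^(−(-4.760)) = 2^4.760 = 27.0958

27.096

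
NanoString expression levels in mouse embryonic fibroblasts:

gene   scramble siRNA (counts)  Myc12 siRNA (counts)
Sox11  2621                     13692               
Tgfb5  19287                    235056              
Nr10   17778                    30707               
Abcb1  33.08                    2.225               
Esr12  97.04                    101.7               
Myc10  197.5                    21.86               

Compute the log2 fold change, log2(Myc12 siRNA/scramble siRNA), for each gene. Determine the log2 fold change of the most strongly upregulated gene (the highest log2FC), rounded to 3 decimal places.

3.607

log2(13692/2621) = 2.385  (Sox11)
log2(235056/19287) = 3.607  (Tgfb5)
log2(30707/17778) = 0.788  (Nr10)
log2(2.225/33.08) = -3.894  (Abcb1)
log2(101.7/97.04) = 0.068  (Esr12)
log2(21.86/197.5) = -3.175  (Myc10)
Tgfb5 is most strongly upregulated.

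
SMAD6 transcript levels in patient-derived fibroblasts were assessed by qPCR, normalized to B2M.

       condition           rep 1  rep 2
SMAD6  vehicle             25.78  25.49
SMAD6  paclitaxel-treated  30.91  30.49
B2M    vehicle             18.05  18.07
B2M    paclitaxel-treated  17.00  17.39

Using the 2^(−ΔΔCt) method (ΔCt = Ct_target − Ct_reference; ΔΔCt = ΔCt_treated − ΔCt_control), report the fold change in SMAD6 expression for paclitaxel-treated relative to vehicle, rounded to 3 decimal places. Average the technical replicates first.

0.016

Mean Ct: SMAD6 vehicle 25.635; SMAD6 paclitaxel-treated 30.700; B2M vehicle 18.060; B2M paclitaxel-treated 17.195
ΔCt(vehicle) = 25.635 − 18.060 = 7.575
ΔCt(paclitaxel-treated) = 30.700 − 17.195 = 13.505
ΔΔCt = 13.505 − 7.575 = 5.930
Fold change = 2^(−5.930) = 0.0164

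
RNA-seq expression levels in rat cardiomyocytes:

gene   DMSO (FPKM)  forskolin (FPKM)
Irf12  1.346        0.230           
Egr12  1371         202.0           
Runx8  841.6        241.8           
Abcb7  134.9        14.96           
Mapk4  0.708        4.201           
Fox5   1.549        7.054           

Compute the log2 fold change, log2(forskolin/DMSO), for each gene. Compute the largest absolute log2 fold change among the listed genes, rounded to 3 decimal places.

log2(0.230/1.346) = -2.549  (Irf12)
log2(202.0/1371) = -2.763  (Egr12)
log2(241.8/841.6) = -1.799  (Runx8)
log2(14.96/134.9) = -3.173  (Abcb7)
log2(4.201/0.708) = 2.569  (Mapk4)
log2(7.054/1.549) = 2.187  (Fox5)
The largest magnitude belongs to Abcb7.

3.173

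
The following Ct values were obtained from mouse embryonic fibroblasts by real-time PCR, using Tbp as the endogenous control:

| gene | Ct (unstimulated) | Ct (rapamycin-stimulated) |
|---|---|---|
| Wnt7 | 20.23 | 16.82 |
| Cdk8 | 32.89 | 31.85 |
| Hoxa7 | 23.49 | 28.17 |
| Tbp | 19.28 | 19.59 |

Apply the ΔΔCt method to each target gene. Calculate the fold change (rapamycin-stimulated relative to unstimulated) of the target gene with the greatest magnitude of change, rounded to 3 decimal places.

0.048

Wnt7: ΔΔCt = (16.82−19.59) − (20.23−19.28) = -2.77 − 0.95 = -3.72; fold change = 2^3.72 = 13.177
Cdk8: ΔΔCt = (31.85−19.59) − (32.89−19.28) = 12.26 − 13.61 = -1.35; fold change = 2^1.35 = 2.549
Hoxa7: ΔΔCt = (28.17−19.59) − (23.49−19.28) = 8.58 − 4.21 = 4.37; fold change = 2^-4.37 = 0.048
Hoxa7 has the largest |ΔΔCt| = 4.37.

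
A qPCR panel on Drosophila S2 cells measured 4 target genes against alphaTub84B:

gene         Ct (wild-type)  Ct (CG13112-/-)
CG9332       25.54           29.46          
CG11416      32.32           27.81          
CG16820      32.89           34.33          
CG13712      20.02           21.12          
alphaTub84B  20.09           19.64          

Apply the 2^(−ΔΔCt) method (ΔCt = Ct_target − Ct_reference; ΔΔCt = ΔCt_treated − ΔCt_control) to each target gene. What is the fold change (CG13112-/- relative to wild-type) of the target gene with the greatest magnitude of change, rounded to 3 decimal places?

0.048

CG9332: ΔΔCt = (29.46−19.64) − (25.54−20.09) = 9.82 − 5.45 = 4.37; fold change = 2^-4.37 = 0.048
CG11416: ΔΔCt = (27.81−19.64) − (32.32−20.09) = 8.17 − 12.23 = -4.06; fold change = 2^4.06 = 16.679
CG16820: ΔΔCt = (34.33−19.64) − (32.89−20.09) = 14.69 − 12.80 = 1.89; fold change = 2^-1.89 = 0.270
CG13712: ΔΔCt = (21.12−19.64) − (20.02−20.09) = 1.48 − (-0.07) = 1.55; fold change = 2^-1.55 = 0.342
CG9332 has the largest |ΔΔCt| = 4.37.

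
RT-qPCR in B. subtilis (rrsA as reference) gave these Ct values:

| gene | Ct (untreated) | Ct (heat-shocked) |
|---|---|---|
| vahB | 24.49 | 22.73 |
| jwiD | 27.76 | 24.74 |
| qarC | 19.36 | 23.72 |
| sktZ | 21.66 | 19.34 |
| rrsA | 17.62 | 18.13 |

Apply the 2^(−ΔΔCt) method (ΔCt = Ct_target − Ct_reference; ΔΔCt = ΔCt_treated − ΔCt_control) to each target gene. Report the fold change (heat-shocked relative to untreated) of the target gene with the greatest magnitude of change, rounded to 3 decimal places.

0.069

vahB: ΔΔCt = (22.73−18.13) − (24.49−17.62) = 4.60 − 6.87 = -2.27; fold change = 2^2.27 = 4.823
jwiD: ΔΔCt = (24.74−18.13) − (27.76−17.62) = 6.61 − 10.14 = -3.53; fold change = 2^3.53 = 11.551
qarC: ΔΔCt = (23.72−18.13) − (19.36−17.62) = 5.59 − 1.74 = 3.85; fold change = 2^-3.85 = 0.069
sktZ: ΔΔCt = (19.34−18.13) − (21.66−17.62) = 1.21 − 4.04 = -2.83; fold change = 2^2.83 = 7.111
qarC has the largest |ΔΔCt| = 3.85.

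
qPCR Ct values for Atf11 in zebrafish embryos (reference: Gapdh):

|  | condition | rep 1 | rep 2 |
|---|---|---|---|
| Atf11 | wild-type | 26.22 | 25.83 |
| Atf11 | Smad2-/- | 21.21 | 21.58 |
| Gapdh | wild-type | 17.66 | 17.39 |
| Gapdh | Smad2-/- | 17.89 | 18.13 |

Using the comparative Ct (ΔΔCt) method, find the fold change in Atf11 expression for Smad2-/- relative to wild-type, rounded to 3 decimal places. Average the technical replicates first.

34.655

Mean Ct: Atf11 wild-type 26.025; Atf11 Smad2-/- 21.395; Gapdh wild-type 17.525; Gapdh Smad2-/- 18.010
ΔCt(wild-type) = 26.025 − 17.525 = 8.500
ΔCt(Smad2-/-) = 21.395 − 18.010 = 3.385
ΔΔCt = 3.385 − 8.500 = -5.115
Fold change = 2^(−(-5.115)) = 2^5.115 = 34.6552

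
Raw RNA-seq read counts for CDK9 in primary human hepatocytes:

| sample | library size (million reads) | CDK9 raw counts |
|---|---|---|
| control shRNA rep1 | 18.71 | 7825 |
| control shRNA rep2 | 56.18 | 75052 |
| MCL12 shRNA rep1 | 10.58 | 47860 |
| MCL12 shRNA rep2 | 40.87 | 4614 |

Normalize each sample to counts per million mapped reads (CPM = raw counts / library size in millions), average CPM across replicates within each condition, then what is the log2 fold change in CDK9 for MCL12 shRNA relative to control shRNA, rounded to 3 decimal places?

1.402

CPM(control shRNA rep1) = 7825 / 18.71 = 418.2255
CPM(control shRNA rep2) = 75052 / 56.18 = 1335.9203
CPM(MCL12 shRNA rep1) = 47860 / 10.58 = 4523.6295
CPM(MCL12 shRNA rep2) = 4614 / 40.87 = 112.8945
mean CPM(control shRNA) = 877.0729; mean CPM(MCL12 shRNA) = 2318.2620
Fold change = 2318.2620 / 877.0729 = 2.64318
log2(2.64318) = 1.4023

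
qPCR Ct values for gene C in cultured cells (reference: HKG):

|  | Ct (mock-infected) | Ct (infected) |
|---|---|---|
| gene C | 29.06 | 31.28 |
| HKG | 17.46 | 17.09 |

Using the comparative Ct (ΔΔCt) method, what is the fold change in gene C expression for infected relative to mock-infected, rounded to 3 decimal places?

ΔCt(mock-infected) = 29.060 − 17.460 = 11.600
ΔCt(infected) = 31.280 − 17.090 = 14.190
ΔΔCt = 14.190 − 11.600 = 2.590
Fold change = 2^(−2.590) = 0.1661

0.166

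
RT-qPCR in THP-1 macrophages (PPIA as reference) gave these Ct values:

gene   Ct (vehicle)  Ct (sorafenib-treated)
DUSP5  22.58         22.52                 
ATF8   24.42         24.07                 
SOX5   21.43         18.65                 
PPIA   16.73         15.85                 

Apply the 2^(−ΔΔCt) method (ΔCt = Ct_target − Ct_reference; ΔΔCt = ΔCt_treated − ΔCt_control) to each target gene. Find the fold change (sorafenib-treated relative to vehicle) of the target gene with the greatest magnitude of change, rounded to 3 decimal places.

DUSP5: ΔΔCt = (22.52−15.85) − (22.58−16.73) = 6.67 − 5.85 = 0.82; fold change = 2^-0.82 = 0.566
ATF8: ΔΔCt = (24.07−15.85) − (24.42−16.73) = 8.22 − 7.69 = 0.53; fold change = 2^-0.53 = 0.693
SOX5: ΔΔCt = (18.65−15.85) − (21.43−16.73) = 2.80 − 4.70 = -1.90; fold change = 2^1.90 = 3.732
SOX5 has the largest |ΔΔCt| = 1.90.

3.732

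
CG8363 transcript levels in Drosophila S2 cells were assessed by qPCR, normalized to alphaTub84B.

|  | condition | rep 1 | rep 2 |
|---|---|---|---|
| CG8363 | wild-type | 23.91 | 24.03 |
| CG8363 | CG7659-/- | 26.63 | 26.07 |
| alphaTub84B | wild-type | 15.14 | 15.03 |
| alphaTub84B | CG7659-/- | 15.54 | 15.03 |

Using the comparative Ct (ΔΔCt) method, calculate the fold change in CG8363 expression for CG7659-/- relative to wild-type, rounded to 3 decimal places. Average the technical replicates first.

Mean Ct: CG8363 wild-type 23.970; CG8363 CG7659-/- 26.350; alphaTub84B wild-type 15.085; alphaTub84B CG7659-/- 15.285
ΔCt(wild-type) = 23.970 − 15.085 = 8.885
ΔCt(CG7659-/-) = 26.350 − 15.285 = 11.065
ΔΔCt = 11.065 − 8.885 = 2.180
Fold change = 2^(−2.180) = 0.2207

0.221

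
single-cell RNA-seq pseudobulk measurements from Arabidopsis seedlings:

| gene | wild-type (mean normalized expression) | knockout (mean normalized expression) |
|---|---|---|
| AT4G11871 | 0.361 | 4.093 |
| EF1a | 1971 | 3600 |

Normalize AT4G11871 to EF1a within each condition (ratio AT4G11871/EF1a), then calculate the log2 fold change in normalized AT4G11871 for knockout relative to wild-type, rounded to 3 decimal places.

AT4G11871/EF1a (wild-type) = 0.361 / 1971 = 0.00018316
AT4G11871/EF1a (knockout) = 4.093 / 3600 = 0.0011369
Fold change = 0.0011369 / 0.00018316 = 6.2075
log2(6.2075) = 2.6340

2.634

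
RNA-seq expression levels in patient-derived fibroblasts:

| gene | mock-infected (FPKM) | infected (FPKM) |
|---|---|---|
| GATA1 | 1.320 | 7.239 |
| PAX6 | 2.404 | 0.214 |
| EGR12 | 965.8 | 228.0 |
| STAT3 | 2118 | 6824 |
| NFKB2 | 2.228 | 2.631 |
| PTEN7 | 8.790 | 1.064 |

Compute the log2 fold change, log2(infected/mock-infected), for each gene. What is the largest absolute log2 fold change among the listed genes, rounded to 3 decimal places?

3.490

log2(7.239/1.320) = 2.455  (GATA1)
log2(0.214/2.404) = -3.490  (PAX6)
log2(228.0/965.8) = -2.083  (EGR12)
log2(6824/2118) = 1.688  (STAT3)
log2(2.631/2.228) = 0.240  (NFKB2)
log2(1.064/8.790) = -3.046  (PTEN7)
The largest magnitude belongs to PAX6.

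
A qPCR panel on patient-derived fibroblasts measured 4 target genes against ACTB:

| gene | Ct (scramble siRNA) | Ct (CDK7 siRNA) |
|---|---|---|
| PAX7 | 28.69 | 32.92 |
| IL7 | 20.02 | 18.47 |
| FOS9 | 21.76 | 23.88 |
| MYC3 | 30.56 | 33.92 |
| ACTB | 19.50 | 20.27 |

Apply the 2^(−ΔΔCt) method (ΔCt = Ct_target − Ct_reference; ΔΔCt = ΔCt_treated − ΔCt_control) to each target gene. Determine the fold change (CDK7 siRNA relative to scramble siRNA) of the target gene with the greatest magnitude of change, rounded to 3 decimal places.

PAX7: ΔΔCt = (32.92−20.27) − (28.69−19.50) = 12.65 − 9.19 = 3.46; fold change = 2^-3.46 = 0.091
IL7: ΔΔCt = (18.47−20.27) − (20.02−19.50) = -1.80 − 0.52 = -2.32; fold change = 2^2.32 = 4.993
FOS9: ΔΔCt = (23.88−20.27) − (21.76−19.50) = 3.61 − 2.26 = 1.35; fold change = 2^-1.35 = 0.392
MYC3: ΔΔCt = (33.92−20.27) − (30.56−19.50) = 13.65 − 11.06 = 2.59; fold change = 2^-2.59 = 0.166
PAX7 has the largest |ΔΔCt| = 3.46.

0.091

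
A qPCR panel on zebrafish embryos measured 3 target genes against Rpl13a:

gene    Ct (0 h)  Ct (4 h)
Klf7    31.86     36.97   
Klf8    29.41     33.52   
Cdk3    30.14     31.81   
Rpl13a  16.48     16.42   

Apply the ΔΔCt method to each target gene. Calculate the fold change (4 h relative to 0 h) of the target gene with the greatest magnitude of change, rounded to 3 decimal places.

0.028

Klf7: ΔΔCt = (36.97−16.42) − (31.86−16.48) = 20.55 − 15.38 = 5.17; fold change = 2^-5.17 = 0.028
Klf8: ΔΔCt = (33.52−16.42) − (29.41−16.48) = 17.10 − 12.93 = 4.17; fold change = 2^-4.17 = 0.056
Cdk3: ΔΔCt = (31.81−16.42) − (30.14−16.48) = 15.39 − 13.66 = 1.73; fold change = 2^-1.73 = 0.301
Klf7 has the largest |ΔΔCt| = 5.17.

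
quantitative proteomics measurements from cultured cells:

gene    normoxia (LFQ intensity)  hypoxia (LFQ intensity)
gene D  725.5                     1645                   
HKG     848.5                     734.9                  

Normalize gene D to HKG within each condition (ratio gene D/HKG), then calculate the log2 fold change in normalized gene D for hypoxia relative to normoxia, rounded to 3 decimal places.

1.388

gene D/HKG (normoxia) = 725.5 / 848.5 = 0.85504
gene D/HKG (hypoxia) = 1645 / 734.9 = 2.2384
Fold change = 2.2384 / 0.85504 = 2.6179
log2(2.6179) = 1.3884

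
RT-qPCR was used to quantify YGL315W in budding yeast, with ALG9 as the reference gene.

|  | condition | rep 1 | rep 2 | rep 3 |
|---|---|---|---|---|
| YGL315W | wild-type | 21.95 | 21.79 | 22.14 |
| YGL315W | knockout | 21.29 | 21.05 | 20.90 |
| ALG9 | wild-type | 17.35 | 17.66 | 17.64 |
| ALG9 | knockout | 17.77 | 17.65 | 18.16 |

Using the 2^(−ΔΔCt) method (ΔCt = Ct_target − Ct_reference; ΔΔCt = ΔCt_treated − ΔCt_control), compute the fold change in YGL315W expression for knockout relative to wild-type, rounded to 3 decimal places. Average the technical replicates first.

Mean Ct: YGL315W wild-type 21.960; YGL315W knockout 21.080; ALG9 wild-type 17.550; ALG9 knockout 17.860
ΔCt(wild-type) = 21.960 − 17.550 = 4.410
ΔCt(knockout) = 21.080 − 17.860 = 3.220
ΔΔCt = 3.220 − 4.410 = -1.190
Fold change = 2^(−(-1.190)) = 2^1.190 = 2.2815

2.282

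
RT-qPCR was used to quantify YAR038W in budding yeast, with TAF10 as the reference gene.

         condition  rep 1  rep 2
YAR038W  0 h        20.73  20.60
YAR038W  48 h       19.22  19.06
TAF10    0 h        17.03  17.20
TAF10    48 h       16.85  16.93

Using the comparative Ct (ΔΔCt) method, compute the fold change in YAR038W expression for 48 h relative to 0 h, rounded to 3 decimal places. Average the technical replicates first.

Mean Ct: YAR038W 0 h 20.665; YAR038W 48 h 19.140; TAF10 0 h 17.115; TAF10 48 h 16.890
ΔCt(0 h) = 20.665 − 17.115 = 3.550
ΔCt(48 h) = 19.140 − 16.890 = 2.250
ΔΔCt = 2.250 − 3.550 = -1.300
Fold change = 2^(−(-1.300)) = 2^1.300 = 2.4623

2.462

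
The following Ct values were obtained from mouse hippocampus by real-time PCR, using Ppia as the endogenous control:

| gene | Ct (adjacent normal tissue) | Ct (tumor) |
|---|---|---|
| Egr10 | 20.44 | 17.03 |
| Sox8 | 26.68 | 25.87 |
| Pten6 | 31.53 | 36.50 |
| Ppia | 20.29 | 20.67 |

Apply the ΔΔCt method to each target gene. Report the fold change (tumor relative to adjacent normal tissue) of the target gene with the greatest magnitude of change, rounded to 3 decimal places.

Egr10: ΔΔCt = (17.03−20.67) − (20.44−20.29) = -3.64 − 0.15 = -3.79; fold change = 2^3.79 = 13.833
Sox8: ΔΔCt = (25.87−20.67) − (26.68−20.29) = 5.20 − 6.39 = -1.19; fold change = 2^1.19 = 2.282
Pten6: ΔΔCt = (36.50−20.67) − (31.53−20.29) = 15.83 − 11.24 = 4.59; fold change = 2^-4.59 = 0.042
Pten6 has the largest |ΔΔCt| = 4.59.

0.042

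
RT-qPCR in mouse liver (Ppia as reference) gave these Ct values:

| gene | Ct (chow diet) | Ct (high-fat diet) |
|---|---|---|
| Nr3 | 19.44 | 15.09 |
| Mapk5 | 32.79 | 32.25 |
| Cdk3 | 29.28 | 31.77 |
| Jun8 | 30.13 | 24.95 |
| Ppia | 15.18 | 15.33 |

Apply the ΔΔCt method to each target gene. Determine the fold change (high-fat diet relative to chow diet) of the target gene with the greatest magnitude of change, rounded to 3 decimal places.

40.224

Nr3: ΔΔCt = (15.09−15.33) − (19.44−15.18) = -0.24 − 4.26 = -4.50; fold change = 2^4.50 = 22.627
Mapk5: ΔΔCt = (32.25−15.33) − (32.79−15.18) = 16.92 − 17.61 = -0.69; fold change = 2^0.69 = 1.613
Cdk3: ΔΔCt = (31.77−15.33) − (29.28−15.18) = 16.44 − 14.10 = 2.34; fold change = 2^-2.34 = 0.198
Jun8: ΔΔCt = (24.95−15.33) − (30.13−15.18) = 9.62 − 14.95 = -5.33; fold change = 2^5.33 = 40.224
Jun8 has the largest |ΔΔCt| = 5.33.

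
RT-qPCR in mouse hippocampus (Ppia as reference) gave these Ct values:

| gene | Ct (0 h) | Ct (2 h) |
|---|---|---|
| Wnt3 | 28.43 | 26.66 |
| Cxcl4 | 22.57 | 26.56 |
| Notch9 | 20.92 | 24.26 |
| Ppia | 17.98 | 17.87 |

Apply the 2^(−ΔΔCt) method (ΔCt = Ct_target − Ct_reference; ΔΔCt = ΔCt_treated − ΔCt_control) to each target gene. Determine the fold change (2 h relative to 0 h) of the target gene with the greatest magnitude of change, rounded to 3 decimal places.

0.058

Wnt3: ΔΔCt = (26.66−17.87) − (28.43−17.98) = 8.79 − 10.45 = -1.66; fold change = 2^1.66 = 3.160
Cxcl4: ΔΔCt = (26.56−17.87) − (22.57−17.98) = 8.69 − 4.59 = 4.10; fold change = 2^-4.10 = 0.058
Notch9: ΔΔCt = (24.26−17.87) − (20.92−17.98) = 6.39 − 2.94 = 3.45; fold change = 2^-3.45 = 0.092
Cxcl4 has the largest |ΔΔCt| = 4.10.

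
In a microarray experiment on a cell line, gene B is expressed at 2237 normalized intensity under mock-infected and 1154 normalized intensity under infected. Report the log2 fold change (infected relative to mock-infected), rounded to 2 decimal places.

-0.95

Fold change = 1154 / 2237 = 0.5159
log2(0.5159) = -0.955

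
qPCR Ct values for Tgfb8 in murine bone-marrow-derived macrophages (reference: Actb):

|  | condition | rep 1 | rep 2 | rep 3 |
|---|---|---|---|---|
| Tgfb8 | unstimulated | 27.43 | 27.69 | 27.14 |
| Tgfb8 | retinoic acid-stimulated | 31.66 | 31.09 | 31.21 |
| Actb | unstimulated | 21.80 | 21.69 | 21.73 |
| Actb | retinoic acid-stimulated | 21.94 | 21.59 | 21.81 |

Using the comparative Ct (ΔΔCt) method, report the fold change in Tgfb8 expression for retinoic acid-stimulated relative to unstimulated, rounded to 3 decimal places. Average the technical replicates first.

Mean Ct: Tgfb8 unstimulated 27.420; Tgfb8 retinoic acid-stimulated 31.320; Actb unstimulated 21.740; Actb retinoic acid-stimulated 21.780
ΔCt(unstimulated) = 27.420 − 21.740 = 5.680
ΔCt(retinoic acid-stimulated) = 31.320 − 21.780 = 9.540
ΔΔCt = 9.540 − 5.680 = 3.860
Fold change = 2^(−3.860) = 0.0689

0.069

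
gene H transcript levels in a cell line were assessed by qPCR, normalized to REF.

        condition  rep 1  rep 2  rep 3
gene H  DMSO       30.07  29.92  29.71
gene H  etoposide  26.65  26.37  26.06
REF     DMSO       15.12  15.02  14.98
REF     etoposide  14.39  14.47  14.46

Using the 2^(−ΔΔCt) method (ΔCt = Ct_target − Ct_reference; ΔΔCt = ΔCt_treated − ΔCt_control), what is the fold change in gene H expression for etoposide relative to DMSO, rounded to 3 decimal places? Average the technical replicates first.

7.674

Mean Ct: gene H DMSO 29.900; gene H etoposide 26.360; REF DMSO 15.040; REF etoposide 14.440
ΔCt(DMSO) = 29.900 − 15.040 = 14.860
ΔCt(etoposide) = 26.360 − 14.440 = 11.920
ΔΔCt = 11.920 − 14.860 = -2.940
Fold change = 2^(−(-2.940)) = 2^2.940 = 7.6741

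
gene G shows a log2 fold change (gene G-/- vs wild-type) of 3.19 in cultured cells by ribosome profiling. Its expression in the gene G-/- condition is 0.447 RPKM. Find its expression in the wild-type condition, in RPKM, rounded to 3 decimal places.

0.049

Fold change = 2^(3.19) = 9.1261
wild-type expression = 0.447 / 9.1261 = 0.049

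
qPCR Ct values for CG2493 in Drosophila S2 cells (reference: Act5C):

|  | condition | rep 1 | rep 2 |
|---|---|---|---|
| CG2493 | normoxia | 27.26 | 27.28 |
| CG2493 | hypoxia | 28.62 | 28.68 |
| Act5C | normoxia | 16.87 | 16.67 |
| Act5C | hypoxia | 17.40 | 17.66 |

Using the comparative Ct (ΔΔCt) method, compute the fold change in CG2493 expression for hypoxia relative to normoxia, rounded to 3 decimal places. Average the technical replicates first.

0.651

Mean Ct: CG2493 normoxia 27.270; CG2493 hypoxia 28.650; Act5C normoxia 16.770; Act5C hypoxia 17.530
ΔCt(normoxia) = 27.270 − 16.770 = 10.500
ΔCt(hypoxia) = 28.650 − 17.530 = 11.120
ΔΔCt = 11.120 − 10.500 = 0.620
Fold change = 2^(−0.620) = 0.6507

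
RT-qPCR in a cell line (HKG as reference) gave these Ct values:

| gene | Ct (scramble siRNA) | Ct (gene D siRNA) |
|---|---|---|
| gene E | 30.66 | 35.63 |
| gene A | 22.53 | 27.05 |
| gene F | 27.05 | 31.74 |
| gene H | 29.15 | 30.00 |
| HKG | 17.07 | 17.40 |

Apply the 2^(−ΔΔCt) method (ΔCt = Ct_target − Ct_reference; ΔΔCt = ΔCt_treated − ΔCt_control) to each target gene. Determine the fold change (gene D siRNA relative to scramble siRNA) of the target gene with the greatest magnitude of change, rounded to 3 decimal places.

0.040

gene E: ΔΔCt = (35.63−17.40) − (30.66−17.07) = 18.23 − 13.59 = 4.64; fold change = 2^-4.64 = 0.040
gene A: ΔΔCt = (27.05−17.40) − (22.53−17.07) = 9.65 − 5.46 = 4.19; fold change = 2^-4.19 = 0.055
gene F: ΔΔCt = (31.74−17.40) − (27.05−17.07) = 14.34 − 9.98 = 4.36; fold change = 2^-4.36 = 0.049
gene H: ΔΔCt = (30.00−17.40) − (29.15−17.07) = 12.60 − 12.08 = 0.52; fold change = 2^-0.52 = 0.697
gene E has the largest |ΔΔCt| = 4.64.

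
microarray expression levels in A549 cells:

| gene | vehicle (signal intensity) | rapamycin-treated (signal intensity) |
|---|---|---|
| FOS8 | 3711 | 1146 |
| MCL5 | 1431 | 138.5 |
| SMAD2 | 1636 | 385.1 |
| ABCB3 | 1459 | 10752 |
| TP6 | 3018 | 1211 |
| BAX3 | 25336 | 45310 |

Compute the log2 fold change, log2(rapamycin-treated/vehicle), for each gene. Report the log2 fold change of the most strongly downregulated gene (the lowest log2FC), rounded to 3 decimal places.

log2(1146/3711) = -1.695  (FOS8)
log2(138.5/1431) = -3.369  (MCL5)
log2(385.1/1636) = -2.087  (SMAD2)
log2(10752/1459) = 2.882  (ABCB3)
log2(1211/3018) = -1.317  (TP6)
log2(45310/25336) = 0.839  (BAX3)
MCL5 is most strongly downregulated.

-3.369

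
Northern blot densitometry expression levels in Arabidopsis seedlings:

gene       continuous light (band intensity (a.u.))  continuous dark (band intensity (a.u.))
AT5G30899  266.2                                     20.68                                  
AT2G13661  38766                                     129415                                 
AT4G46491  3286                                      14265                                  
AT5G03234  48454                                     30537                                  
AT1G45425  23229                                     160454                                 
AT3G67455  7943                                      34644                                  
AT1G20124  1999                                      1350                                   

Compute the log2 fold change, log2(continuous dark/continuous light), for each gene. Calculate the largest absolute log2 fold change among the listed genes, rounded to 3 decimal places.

3.686

log2(20.68/266.2) = -3.686  (AT5G30899)
log2(129415/38766) = 1.739  (AT2G13661)
log2(14265/3286) = 2.118  (AT4G46491)
log2(30537/48454) = -0.666  (AT5G03234)
log2(160454/23229) = 2.788  (AT1G45425)
log2(34644/7943) = 2.125  (AT3G67455)
log2(1350/1999) = -0.566  (AT1G20124)
The largest magnitude belongs to AT5G30899.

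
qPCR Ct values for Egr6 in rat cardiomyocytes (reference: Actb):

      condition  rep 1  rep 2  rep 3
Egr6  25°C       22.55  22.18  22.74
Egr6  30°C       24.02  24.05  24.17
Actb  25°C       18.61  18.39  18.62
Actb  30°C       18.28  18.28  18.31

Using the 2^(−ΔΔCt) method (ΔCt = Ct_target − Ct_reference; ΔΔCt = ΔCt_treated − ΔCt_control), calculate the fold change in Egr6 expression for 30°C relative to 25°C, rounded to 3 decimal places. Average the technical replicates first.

Mean Ct: Egr6 25°C 22.490; Egr6 30°C 24.080; Actb 25°C 18.540; Actb 30°C 18.290
ΔCt(25°C) = 22.490 − 18.540 = 3.950
ΔCt(30°C) = 24.080 − 18.290 = 5.790
ΔΔCt = 5.790 − 3.950 = 1.840
Fold change = 2^(−1.840) = 0.2793

0.279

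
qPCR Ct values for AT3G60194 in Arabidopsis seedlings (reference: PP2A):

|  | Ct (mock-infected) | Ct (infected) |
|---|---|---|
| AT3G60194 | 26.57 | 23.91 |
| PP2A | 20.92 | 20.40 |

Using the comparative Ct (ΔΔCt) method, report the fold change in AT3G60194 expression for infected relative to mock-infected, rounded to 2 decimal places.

4.41

ΔCt(mock-infected) = 26.570 − 20.920 = 5.650
ΔCt(infected) = 23.910 − 20.400 = 3.510
ΔΔCt = 3.510 − 5.650 = -2.140
Fold change = 2^(−(-2.140)) = 2^2.140 = 4.408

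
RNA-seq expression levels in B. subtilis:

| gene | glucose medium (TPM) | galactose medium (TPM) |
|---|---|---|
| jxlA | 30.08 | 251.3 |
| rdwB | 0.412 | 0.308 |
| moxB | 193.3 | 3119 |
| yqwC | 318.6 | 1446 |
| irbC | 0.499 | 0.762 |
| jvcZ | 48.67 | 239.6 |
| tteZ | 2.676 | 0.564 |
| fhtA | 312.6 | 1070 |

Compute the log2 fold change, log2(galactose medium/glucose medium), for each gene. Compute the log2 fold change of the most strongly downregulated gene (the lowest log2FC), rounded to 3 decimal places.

-2.246

log2(251.3/30.08) = 3.063  (jxlA)
log2(0.308/0.412) = -0.420  (rdwB)
log2(3119/193.3) = 4.012  (moxB)
log2(1446/318.6) = 2.182  (yqwC)
log2(0.762/0.499) = 0.611  (irbC)
log2(239.6/48.67) = 2.300  (jvcZ)
log2(0.564/2.676) = -2.246  (tteZ)
log2(1070/312.6) = 1.775  (fhtA)
tteZ is most strongly downregulated.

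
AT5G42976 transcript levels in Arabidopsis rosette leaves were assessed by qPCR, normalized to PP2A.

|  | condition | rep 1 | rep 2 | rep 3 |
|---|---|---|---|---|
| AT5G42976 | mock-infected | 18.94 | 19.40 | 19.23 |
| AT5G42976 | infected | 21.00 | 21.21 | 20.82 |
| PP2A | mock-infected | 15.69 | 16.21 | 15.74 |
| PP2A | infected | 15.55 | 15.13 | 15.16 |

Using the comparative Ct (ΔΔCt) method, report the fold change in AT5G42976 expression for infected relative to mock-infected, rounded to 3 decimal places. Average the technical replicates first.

0.187

Mean Ct: AT5G42976 mock-infected 19.190; AT5G42976 infected 21.010; PP2A mock-infected 15.880; PP2A infected 15.280
ΔCt(mock-infected) = 19.190 − 15.880 = 3.310
ΔCt(infected) = 21.010 − 15.280 = 5.730
ΔΔCt = 5.730 − 3.310 = 2.420
Fold change = 2^(−2.420) = 0.1869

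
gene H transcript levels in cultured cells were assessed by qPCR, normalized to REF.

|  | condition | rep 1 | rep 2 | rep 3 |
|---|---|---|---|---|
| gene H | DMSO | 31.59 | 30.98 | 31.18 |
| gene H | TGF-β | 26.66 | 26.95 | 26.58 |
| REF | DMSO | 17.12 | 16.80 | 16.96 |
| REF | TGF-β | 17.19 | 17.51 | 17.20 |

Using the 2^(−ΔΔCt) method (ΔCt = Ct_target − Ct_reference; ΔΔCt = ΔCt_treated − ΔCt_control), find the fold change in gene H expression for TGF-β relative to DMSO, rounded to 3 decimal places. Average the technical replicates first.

Mean Ct: gene H DMSO 31.250; gene H TGF-β 26.730; REF DMSO 16.960; REF TGF-β 17.300
ΔCt(DMSO) = 31.250 − 16.960 = 14.290
ΔCt(TGF-β) = 26.730 − 17.300 = 9.430
ΔΔCt = 9.430 − 14.290 = -4.860
Fold change = 2^(−(-4.860)) = 2^4.860 = 29.0406

29.041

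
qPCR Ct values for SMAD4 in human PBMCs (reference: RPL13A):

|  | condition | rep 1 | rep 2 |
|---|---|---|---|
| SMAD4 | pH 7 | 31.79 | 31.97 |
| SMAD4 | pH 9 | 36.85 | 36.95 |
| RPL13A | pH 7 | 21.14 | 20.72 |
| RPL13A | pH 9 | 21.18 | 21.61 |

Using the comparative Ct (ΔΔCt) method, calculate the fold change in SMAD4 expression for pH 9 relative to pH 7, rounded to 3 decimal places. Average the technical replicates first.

0.043

Mean Ct: SMAD4 pH 7 31.880; SMAD4 pH 9 36.900; RPL13A pH 7 20.930; RPL13A pH 9 21.395
ΔCt(pH 7) = 31.880 − 20.930 = 10.950
ΔCt(pH 9) = 36.900 − 21.395 = 15.505
ΔΔCt = 15.505 − 10.950 = 4.555
Fold change = 2^(−4.555) = 0.0425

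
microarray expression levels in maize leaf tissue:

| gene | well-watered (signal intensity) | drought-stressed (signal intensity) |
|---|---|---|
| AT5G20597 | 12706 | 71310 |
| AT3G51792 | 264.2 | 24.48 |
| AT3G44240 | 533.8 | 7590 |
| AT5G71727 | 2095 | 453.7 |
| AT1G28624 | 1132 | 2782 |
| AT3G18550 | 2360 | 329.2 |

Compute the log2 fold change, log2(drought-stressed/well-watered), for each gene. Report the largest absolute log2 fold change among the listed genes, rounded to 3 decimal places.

log2(71310/12706) = 2.489  (AT5G20597)
log2(24.48/264.2) = -3.432  (AT3G51792)
log2(7590/533.8) = 3.830  (AT3G44240)
log2(453.7/2095) = -2.207  (AT5G71727)
log2(2782/1132) = 1.297  (AT1G28624)
log2(329.2/2360) = -2.842  (AT3G18550)
The largest magnitude belongs to AT3G44240.

3.830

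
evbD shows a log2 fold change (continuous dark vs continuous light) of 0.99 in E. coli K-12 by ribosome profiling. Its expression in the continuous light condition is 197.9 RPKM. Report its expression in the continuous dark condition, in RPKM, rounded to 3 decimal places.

Fold change = 2^(0.99) = 1.9862
continuous dark expression = 197.9 × 1.9862 = 393.066

393.066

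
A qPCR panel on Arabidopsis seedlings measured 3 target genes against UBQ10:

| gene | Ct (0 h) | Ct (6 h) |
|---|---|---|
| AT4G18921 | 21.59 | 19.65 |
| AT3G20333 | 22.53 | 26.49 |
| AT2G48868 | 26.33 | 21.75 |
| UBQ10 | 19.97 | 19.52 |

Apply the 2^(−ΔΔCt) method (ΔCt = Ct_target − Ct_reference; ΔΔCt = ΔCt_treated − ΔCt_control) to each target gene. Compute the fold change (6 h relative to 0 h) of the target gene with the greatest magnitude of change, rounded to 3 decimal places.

0.047

AT4G18921: ΔΔCt = (19.65−19.52) − (21.59−19.97) = 0.13 − 1.62 = -1.49; fold change = 2^1.49 = 2.809
AT3G20333: ΔΔCt = (26.49−19.52) − (22.53−19.97) = 6.97 − 2.56 = 4.41; fold change = 2^-4.41 = 0.047
AT2G48868: ΔΔCt = (21.75−19.52) − (26.33−19.97) = 2.23 − 6.36 = -4.13; fold change = 2^4.13 = 17.509
AT3G20333 has the largest |ΔΔCt| = 4.41.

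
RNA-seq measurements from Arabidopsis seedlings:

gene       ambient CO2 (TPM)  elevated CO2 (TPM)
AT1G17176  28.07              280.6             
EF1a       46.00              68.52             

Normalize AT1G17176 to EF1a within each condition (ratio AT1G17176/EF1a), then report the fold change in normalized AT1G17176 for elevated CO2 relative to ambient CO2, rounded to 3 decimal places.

6.711

AT1G17176/EF1a (ambient CO2) = 28.07 / 46.00 = 0.61022
AT1G17176/EF1a (elevated CO2) = 280.6 / 68.52 = 4.0952
Fold change = 4.0952 / 0.61022 = 6.7110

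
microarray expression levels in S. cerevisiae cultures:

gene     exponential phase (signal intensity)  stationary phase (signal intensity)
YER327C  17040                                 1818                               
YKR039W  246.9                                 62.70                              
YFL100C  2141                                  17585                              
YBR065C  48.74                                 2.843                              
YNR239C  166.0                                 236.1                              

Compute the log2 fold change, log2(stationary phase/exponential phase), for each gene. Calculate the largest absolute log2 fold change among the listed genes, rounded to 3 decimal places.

log2(1818/17040) = -3.229  (YER327C)
log2(62.70/246.9) = -1.977  (YKR039W)
log2(17585/2141) = 3.038  (YFL100C)
log2(2.843/48.74) = -4.100  (YBR065C)
log2(236.1/166.0) = 0.508  (YNR239C)
The largest magnitude belongs to YBR065C.

4.100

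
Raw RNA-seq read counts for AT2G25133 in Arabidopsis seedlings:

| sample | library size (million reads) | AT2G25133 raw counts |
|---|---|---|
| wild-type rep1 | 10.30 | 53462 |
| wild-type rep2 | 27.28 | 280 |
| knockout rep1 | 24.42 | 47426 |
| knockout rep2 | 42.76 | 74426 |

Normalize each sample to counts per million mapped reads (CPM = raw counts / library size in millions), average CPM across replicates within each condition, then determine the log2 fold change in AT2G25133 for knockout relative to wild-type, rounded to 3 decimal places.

CPM(wild-type rep1) = 53462 / 10.30 = 5190.4854
CPM(wild-type rep2) = 280 / 27.28 = 10.2639
CPM(knockout rep1) = 47426 / 24.42 = 1942.0966
CPM(knockout rep2) = 74426 / 42.76 = 1740.5519
mean CPM(wild-type) = 2600.3747; mean CPM(knockout) = 1841.3243
Fold change = 1841.3243 / 2600.3747 = 0.70810
log2(0.70810) = -0.4980

-0.498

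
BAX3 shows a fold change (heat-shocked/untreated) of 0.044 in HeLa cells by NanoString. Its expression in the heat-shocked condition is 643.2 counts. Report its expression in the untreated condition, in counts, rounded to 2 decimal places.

untreated expression = 643.2 / 0.044 = 14618.18

14618.18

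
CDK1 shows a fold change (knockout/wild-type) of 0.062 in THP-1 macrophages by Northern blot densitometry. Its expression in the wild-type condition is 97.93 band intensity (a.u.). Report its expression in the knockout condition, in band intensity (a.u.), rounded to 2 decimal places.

knockout expression = 97.93 × 0.062 = 6.07

6.07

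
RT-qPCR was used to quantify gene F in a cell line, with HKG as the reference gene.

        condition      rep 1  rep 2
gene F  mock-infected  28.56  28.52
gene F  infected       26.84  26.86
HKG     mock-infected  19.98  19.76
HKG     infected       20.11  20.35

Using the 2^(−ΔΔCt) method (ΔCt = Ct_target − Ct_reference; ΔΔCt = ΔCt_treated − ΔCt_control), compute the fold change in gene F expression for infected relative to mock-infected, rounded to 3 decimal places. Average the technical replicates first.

4.141

Mean Ct: gene F mock-infected 28.540; gene F infected 26.850; HKG mock-infected 19.870; HKG infected 20.230
ΔCt(mock-infected) = 28.540 − 19.870 = 8.670
ΔCt(infected) = 26.850 − 20.230 = 6.620
ΔΔCt = 6.620 − 8.670 = -2.050
Fold change = 2^(−(-2.050)) = 2^2.050 = 4.1411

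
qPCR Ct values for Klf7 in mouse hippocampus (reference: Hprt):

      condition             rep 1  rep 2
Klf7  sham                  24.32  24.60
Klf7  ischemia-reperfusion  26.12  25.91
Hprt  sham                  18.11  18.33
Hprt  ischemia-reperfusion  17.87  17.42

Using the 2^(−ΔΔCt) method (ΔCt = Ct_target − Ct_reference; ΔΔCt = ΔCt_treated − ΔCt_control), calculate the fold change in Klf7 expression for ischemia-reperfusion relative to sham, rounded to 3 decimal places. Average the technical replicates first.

Mean Ct: Klf7 sham 24.460; Klf7 ischemia-reperfusion 26.015; Hprt sham 18.220; Hprt ischemia-reperfusion 17.645
ΔCt(sham) = 24.460 − 18.220 = 6.240
ΔCt(ischemia-reperfusion) = 26.015 − 17.645 = 8.370
ΔΔCt = 8.370 − 6.240 = 2.130
Fold change = 2^(−2.130) = 0.2285

0.228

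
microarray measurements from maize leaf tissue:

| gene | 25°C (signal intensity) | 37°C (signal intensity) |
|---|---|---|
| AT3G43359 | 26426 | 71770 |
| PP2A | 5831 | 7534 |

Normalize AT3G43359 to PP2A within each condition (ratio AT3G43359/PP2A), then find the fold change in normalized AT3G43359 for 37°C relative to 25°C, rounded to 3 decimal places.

2.102

AT3G43359/PP2A (25°C) = 26426 / 5831 = 4.532
AT3G43359/PP2A (37°C) = 71770 / 7534 = 9.5261
Fold change = 9.5261 / 4.532 = 2.1020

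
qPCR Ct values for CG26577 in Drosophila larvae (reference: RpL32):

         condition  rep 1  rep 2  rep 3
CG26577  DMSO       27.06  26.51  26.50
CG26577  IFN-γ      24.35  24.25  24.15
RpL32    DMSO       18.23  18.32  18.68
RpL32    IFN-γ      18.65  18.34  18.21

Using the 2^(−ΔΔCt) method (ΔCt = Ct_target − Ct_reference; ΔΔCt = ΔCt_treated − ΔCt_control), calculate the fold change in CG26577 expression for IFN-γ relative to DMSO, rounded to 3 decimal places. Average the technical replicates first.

5.389

Mean Ct: CG26577 DMSO 26.690; CG26577 IFN-γ 24.250; RpL32 DMSO 18.410; RpL32 IFN-γ 18.400
ΔCt(DMSO) = 26.690 − 18.410 = 8.280
ΔCt(IFN-γ) = 24.250 − 18.400 = 5.850
ΔΔCt = 5.850 − 8.280 = -2.430
Fold change = 2^(−(-2.430)) = 2^2.430 = 5.3889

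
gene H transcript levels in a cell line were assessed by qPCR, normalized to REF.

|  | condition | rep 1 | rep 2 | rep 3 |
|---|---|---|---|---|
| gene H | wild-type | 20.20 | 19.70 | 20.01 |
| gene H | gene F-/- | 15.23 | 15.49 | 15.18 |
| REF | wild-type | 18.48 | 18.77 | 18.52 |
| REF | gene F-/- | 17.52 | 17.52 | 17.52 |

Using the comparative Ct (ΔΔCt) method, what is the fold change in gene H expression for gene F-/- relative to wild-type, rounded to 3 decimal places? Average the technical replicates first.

Mean Ct: gene H wild-type 19.970; gene H gene F-/- 15.300; REF wild-type 18.590; REF gene F-/- 17.520
ΔCt(wild-type) = 19.970 − 18.590 = 1.380
ΔCt(gene F-/-) = 15.300 − 17.520 = -2.220
ΔΔCt = -2.220 − 1.380 = -3.600
Fold change = 2^(−(-3.600)) = 2^3.600 = 12.1257

12.126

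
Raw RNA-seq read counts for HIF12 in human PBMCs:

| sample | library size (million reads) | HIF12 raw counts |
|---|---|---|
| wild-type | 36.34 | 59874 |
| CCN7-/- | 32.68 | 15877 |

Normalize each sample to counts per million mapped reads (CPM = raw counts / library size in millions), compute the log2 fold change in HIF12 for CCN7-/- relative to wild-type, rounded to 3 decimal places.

-1.762

CPM(wild-type) = 59874 / 36.34 = 1647.6059
CPM(CCN7-/-) = 15877 / 32.68 = 485.8323
Fold change = 485.8323 / 1647.6059 = 0.29487
log2(0.29487) = -1.7618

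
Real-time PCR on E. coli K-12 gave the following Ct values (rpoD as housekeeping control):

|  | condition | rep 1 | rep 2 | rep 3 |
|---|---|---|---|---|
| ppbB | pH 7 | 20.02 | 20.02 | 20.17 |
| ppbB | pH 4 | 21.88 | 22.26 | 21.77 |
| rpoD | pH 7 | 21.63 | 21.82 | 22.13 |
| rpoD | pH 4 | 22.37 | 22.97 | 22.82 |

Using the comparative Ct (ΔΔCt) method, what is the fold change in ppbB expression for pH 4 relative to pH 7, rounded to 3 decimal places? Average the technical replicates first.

Mean Ct: ppbB pH 7 20.070; ppbB pH 4 21.970; rpoD pH 7 21.860; rpoD pH 4 22.720
ΔCt(pH 7) = 20.070 − 21.860 = -1.790
ΔCt(pH 4) = 21.970 − 22.720 = -0.750
ΔΔCt = -0.750 − (-1.790) = 1.040
Fold change = 2^(−1.040) = 0.4863

0.486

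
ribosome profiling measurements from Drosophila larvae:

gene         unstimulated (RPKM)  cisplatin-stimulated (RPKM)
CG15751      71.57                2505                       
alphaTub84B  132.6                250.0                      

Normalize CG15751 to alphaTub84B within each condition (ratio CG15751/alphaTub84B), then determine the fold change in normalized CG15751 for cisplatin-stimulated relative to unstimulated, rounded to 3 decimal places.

18.564

CG15751/alphaTub84B (unstimulated) = 71.57 / 132.6 = 0.53974
CG15751/alphaTub84B (cisplatin-stimulated) = 2505 / 250.0 = 10.02
Fold change = 10.02 / 0.53974 = 18.5644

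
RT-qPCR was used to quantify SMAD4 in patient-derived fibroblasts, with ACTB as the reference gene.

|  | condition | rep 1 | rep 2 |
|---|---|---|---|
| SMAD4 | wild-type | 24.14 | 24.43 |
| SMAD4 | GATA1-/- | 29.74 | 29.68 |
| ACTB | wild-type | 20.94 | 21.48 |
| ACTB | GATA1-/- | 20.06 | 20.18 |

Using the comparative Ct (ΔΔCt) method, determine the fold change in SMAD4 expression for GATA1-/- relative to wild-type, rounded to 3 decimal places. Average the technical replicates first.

0.011

Mean Ct: SMAD4 wild-type 24.285; SMAD4 GATA1-/- 29.710; ACTB wild-type 21.210; ACTB GATA1-/- 20.120
ΔCt(wild-type) = 24.285 − 21.210 = 3.075
ΔCt(GATA1-/-) = 29.710 − 20.120 = 9.590
ΔΔCt = 9.590 − 3.075 = 6.515
Fold change = 2^(−6.515) = 0.0109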